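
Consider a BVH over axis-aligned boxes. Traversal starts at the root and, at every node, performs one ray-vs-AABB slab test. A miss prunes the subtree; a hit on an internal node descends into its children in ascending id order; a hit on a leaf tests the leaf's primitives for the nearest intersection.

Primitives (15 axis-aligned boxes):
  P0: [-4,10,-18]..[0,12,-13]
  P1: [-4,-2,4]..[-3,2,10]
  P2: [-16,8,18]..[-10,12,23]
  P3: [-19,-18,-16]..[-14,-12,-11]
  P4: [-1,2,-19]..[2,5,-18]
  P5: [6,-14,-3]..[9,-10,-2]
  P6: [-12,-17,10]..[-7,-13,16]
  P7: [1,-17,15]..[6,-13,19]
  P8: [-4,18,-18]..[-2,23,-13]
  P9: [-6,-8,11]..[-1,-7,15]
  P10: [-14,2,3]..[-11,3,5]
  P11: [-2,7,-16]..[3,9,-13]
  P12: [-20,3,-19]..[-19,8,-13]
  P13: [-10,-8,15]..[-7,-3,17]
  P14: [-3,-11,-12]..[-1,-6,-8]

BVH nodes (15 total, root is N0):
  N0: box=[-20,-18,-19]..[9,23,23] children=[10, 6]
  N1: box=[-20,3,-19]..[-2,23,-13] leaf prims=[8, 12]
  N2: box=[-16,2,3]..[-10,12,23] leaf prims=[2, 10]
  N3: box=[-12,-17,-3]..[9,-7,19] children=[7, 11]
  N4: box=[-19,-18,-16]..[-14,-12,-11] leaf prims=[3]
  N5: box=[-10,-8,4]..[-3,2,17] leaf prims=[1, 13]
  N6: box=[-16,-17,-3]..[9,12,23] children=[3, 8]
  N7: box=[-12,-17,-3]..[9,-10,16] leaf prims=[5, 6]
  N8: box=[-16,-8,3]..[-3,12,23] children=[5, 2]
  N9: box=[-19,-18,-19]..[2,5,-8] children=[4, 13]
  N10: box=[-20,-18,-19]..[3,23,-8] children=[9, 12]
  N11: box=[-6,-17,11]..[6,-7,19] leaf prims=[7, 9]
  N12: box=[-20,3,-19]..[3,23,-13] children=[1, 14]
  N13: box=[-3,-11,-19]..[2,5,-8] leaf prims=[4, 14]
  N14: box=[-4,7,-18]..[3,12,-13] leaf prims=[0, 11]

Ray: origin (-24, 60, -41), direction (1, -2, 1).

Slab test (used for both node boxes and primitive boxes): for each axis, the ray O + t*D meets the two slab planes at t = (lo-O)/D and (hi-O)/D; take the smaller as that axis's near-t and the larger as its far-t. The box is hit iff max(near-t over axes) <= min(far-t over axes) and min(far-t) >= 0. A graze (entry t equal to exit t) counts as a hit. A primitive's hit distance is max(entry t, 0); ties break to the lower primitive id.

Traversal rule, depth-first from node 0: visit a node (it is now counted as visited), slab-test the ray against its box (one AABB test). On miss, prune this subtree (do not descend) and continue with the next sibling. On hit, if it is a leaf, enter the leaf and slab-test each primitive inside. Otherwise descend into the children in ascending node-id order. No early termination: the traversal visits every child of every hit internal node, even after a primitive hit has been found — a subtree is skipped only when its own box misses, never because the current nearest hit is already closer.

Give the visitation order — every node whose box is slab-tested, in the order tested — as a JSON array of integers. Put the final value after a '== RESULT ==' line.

Trace the traversal:
N0 x:[4,33] y:[37/2,39] z:[22,64] -> hit [22,33], descend [6, 10]
  N6 x:[8,33] y:[24,77/2] z:[38,64] -> miss, prune
  N10 x:[4,27] y:[37/2,39] z:[22,33] -> hit [22,27], descend [9, 12]
    N9 x:[5,26] y:[55/2,39] z:[22,33] -> miss, prune
    N12 x:[4,27] y:[37/2,57/2] z:[22,28] -> hit [22,27], descend [1, 14]
      N1 x:[4,22] y:[37/2,57/2] z:[22,28] -> hit [22,22] leaf, test {P8(miss), P12(miss)}
      N14 x:[20,27] y:[24,53/2] z:[23,28] -> hit [24,53/2] leaf, test {P0@t=24, P11@t=51/2}

7 AABB tests over nodes [0, 6, 10, 9, 12, 1, 14]; 2 leaves entered; closest P0.

== RESULT ==
[0, 6, 10, 9, 12, 1, 14]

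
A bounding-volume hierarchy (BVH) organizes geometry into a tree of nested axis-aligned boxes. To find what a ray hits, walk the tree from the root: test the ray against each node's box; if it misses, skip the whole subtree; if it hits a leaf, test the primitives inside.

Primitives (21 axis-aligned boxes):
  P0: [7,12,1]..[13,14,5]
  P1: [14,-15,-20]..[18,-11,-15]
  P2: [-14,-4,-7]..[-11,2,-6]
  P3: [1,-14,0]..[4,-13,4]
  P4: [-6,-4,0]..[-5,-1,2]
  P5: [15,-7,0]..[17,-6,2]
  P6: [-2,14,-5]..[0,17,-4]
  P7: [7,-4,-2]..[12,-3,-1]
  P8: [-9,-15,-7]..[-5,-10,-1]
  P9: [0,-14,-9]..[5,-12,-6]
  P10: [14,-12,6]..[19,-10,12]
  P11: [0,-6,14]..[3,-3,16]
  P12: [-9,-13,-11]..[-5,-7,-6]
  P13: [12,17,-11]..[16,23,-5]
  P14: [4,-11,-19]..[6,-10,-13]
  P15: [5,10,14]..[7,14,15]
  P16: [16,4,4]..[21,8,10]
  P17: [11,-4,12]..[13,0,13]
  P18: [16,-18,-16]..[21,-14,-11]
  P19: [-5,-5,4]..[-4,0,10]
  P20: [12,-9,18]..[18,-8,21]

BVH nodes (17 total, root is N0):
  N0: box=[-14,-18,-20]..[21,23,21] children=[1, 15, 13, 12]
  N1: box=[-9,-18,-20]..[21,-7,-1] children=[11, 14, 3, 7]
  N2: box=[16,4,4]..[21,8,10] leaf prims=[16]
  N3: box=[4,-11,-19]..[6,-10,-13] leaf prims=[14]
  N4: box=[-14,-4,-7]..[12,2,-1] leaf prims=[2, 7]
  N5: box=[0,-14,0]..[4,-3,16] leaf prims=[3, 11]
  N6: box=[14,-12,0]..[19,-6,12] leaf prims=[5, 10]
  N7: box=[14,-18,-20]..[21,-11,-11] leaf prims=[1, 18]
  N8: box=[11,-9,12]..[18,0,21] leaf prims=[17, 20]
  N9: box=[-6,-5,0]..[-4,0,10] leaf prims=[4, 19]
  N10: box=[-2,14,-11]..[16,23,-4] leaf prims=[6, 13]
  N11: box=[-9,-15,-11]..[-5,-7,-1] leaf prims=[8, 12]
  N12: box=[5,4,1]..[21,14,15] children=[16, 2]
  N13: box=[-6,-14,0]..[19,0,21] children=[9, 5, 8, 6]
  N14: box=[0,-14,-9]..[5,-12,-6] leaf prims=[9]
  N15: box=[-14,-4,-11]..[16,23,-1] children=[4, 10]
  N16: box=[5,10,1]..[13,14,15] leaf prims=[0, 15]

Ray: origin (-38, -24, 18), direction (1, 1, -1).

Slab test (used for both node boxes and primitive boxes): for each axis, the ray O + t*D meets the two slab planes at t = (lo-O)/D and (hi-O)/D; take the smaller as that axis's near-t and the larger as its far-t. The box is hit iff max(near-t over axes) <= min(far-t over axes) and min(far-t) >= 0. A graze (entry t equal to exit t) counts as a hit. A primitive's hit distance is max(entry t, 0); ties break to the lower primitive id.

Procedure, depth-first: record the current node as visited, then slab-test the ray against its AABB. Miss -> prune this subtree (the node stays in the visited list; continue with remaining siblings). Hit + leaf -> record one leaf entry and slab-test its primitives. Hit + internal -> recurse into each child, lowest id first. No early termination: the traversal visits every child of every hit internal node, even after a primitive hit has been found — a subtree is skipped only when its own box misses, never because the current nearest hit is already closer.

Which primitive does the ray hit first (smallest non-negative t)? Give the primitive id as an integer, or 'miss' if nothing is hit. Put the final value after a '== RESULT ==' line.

Traverse from the root:
N0 x:[24,59] y:[6,47] z:[-3,38] -> hit [24,38], descend [1, 12, 13, 15]
  N1 x:[29,59] y:[6,17] z:[19,38] -> miss, prune
  N12 x:[43,59] y:[28,38] z:[3,17] -> miss, prune
  N13 x:[32,57] y:[10,24] z:[-3,18] -> miss, prune
  N15 x:[24,54] y:[20,47] z:[19,29] -> hit [24,29], descend [4, 10]
    N4 x:[24,50] y:[20,26] z:[19,25] -> hit [24,25] leaf, test {P2@t=24, P7(miss)}
    N10 x:[36,54] y:[38,47] z:[22,29] -> miss, prune

Summary -> nodes [0, 1, 12, 13, 15, 4, 10]; box-tests=7; leaf-entries=1; first=P2

== RESULT ==
2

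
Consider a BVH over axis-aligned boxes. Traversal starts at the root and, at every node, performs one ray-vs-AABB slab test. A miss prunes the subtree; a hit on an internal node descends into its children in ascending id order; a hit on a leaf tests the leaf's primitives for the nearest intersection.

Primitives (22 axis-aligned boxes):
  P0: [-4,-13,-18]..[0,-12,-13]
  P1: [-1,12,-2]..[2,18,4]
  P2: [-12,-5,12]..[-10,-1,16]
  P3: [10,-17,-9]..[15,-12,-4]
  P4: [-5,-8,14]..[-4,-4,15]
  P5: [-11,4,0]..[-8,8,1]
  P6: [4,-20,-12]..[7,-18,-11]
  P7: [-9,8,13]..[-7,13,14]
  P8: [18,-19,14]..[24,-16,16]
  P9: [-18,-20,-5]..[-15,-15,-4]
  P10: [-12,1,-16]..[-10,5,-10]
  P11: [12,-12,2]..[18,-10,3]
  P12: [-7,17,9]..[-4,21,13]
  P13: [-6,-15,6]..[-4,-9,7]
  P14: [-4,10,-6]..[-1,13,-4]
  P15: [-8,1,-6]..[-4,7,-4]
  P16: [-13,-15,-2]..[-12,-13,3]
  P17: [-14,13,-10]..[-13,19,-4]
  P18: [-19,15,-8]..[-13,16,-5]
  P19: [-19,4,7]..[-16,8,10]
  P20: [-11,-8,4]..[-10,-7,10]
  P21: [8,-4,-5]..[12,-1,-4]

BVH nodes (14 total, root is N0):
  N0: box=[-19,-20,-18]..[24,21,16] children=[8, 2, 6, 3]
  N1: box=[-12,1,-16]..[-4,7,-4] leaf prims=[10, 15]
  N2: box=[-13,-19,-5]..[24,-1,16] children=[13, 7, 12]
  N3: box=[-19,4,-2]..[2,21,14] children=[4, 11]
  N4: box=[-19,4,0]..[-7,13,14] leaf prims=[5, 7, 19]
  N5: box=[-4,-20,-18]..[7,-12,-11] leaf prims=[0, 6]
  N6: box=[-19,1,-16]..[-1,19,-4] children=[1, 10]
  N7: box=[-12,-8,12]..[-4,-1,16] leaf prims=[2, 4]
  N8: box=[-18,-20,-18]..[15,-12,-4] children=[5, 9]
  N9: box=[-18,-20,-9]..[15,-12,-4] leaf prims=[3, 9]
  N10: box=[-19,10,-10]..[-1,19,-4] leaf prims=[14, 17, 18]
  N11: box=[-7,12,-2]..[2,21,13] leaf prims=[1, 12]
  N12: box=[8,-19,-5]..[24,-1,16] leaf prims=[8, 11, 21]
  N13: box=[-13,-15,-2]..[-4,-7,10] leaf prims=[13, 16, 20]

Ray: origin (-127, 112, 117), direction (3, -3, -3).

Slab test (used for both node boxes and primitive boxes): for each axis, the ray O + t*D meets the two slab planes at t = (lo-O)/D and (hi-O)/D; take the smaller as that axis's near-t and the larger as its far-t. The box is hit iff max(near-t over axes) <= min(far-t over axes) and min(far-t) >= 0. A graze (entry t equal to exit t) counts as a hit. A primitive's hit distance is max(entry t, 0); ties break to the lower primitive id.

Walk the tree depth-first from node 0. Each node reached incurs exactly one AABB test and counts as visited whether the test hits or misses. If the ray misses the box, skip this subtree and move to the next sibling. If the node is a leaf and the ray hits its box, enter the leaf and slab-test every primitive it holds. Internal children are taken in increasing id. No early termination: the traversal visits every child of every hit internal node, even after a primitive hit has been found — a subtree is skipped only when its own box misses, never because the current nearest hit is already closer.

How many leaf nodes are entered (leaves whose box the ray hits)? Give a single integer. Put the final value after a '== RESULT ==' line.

Traverse from the root:
N0 x:[36,151/3] y:[91/3,44] z:[101/3,45] -> hit [36,44], descend [2, 3, 6, 8]
  N2 x:[38,151/3] y:[113/3,131/3] z:[101/3,122/3] -> hit [38,122/3], descend [7, 12, 13]
    N7 x:[115/3,41] y:[113/3,40] z:[101/3,35] -> miss, prune
    N12 x:[45,151/3] y:[113/3,131/3] z:[101/3,122/3] -> miss, prune
    N13 x:[38,41] y:[119/3,127/3] z:[107/3,119/3] -> hit [119/3,119/3] leaf, test {P13(miss), P16(miss), P20(miss)}
  N3 x:[36,43] y:[91/3,36] z:[103/3,119/3] -> hit [36,36], descend [4, 11]
    N4 x:[36,40] y:[33,36] z:[103/3,39] -> hit [36,36] leaf, test {P5(miss), P7(miss), P19@t=36}
    N11 x:[40,43] y:[91/3,100/3] z:[104/3,119/3] -> miss, prune
  N6 x:[36,42] y:[31,37] z:[121/3,133/3] -> miss, prune
  N8 x:[109/3,142/3] y:[124/3,44] z:[121/3,45] -> hit [124/3,44], descend [5, 9]
    N5 x:[41,134/3] y:[124/3,44] z:[128/3,45] -> hit [128/3,44] leaf, test {P0(miss), P6(miss)}
    N9 x:[109/3,142/3] y:[124/3,44] z:[121/3,42] -> hit [124/3,42] leaf, test {P3(miss), P9(miss)}

12 AABB tests over nodes [0, 2, 7, 12, 13, 3, 4, 11, 6, 8, 5, 9]; 4 leaves entered; closest P19.

== RESULT ==
4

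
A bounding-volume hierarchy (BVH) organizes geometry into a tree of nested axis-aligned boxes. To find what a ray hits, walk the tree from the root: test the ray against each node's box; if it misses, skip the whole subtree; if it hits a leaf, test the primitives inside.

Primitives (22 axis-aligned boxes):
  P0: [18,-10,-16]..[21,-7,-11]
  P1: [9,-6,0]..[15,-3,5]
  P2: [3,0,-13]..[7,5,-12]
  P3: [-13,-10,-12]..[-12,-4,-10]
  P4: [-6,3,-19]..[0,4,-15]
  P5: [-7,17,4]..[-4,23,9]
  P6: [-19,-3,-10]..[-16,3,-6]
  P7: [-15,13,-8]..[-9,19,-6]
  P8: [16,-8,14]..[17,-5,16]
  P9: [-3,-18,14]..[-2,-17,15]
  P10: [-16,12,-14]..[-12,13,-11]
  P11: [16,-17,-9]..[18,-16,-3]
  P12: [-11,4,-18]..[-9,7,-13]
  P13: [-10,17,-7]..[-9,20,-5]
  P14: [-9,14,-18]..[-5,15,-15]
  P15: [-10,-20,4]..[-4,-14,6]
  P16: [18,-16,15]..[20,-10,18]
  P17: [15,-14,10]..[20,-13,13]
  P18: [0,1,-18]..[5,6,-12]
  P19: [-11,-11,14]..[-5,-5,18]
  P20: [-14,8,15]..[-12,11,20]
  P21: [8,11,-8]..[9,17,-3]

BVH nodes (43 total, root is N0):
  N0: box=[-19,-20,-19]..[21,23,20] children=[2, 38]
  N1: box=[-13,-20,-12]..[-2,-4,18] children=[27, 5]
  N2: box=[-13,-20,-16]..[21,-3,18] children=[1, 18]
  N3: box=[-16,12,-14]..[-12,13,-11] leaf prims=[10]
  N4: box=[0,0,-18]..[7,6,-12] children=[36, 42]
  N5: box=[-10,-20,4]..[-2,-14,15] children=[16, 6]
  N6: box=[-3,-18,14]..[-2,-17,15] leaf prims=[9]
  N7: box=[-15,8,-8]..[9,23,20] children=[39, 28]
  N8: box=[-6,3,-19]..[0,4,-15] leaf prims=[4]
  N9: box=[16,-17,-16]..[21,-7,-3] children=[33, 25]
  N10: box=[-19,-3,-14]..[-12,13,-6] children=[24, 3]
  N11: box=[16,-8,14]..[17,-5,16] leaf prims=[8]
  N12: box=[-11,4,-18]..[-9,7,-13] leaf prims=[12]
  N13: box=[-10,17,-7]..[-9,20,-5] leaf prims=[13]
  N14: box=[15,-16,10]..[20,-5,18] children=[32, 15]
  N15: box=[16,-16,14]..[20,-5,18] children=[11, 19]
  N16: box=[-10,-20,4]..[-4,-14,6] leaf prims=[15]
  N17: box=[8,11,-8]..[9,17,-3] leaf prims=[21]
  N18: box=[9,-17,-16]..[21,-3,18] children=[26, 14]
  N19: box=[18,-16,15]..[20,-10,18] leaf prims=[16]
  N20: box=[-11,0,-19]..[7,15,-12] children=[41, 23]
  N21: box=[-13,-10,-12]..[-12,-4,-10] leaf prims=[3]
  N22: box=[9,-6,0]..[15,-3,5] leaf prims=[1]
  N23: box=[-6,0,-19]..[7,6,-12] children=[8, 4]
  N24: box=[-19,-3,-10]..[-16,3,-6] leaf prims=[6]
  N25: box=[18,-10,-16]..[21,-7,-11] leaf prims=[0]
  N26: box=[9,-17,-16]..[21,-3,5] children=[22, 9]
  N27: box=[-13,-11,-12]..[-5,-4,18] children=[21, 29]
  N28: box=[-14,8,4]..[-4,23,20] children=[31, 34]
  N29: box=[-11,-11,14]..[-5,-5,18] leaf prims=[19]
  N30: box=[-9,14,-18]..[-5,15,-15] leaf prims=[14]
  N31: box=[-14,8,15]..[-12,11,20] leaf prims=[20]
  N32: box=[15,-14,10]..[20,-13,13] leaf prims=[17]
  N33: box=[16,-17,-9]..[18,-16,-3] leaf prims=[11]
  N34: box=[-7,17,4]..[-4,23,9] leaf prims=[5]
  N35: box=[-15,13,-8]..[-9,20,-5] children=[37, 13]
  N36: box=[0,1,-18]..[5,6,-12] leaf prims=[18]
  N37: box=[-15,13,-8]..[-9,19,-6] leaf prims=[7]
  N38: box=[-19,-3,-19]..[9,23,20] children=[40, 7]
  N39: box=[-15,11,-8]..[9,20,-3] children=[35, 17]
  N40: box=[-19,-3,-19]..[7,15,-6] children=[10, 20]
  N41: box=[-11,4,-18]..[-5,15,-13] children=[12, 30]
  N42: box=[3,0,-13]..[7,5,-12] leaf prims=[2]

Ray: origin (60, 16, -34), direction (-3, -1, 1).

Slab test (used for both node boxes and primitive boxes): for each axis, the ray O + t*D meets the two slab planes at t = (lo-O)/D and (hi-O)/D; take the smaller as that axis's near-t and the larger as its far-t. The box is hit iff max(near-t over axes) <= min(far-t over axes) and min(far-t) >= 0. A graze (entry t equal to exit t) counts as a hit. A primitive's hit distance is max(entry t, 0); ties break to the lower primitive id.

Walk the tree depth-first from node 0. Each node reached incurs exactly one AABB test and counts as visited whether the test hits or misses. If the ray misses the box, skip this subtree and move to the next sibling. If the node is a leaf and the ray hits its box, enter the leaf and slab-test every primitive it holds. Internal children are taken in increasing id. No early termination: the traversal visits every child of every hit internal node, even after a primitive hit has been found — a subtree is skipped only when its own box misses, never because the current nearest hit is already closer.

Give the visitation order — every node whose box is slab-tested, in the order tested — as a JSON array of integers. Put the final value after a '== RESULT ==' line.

Traverse from the root:
N0 x:[13,79/3] y:[-7,36] z:[15,54] -> hit [15,79/3], descend [2, 38]
  N2 x:[13,73/3] y:[19,36] z:[18,52] -> hit [19,73/3], descend [1, 18]
    N1 x:[62/3,73/3] y:[20,36] z:[22,52] -> hit [22,73/3], descend [5, 27]
      N5 x:[62/3,70/3] y:[30,36] z:[38,49] -> miss, prune
      N27 x:[65/3,73/3] y:[20,27] z:[22,52] -> hit [22,73/3], descend [21, 29]
        N21 x:[24,73/3] y:[20,26] z:[22,24] -> hit [24,24] leaf, test {P3@t=24}
        N29 x:[65/3,71/3] y:[21,27] z:[48,52] -> miss, prune
    N18 x:[13,17] y:[19,33] z:[18,52] -> miss, prune
  N38 x:[17,79/3] y:[-7,19] z:[15,54] -> hit [17,19], descend [7, 40]
    N7 x:[17,25] y:[-7,8] z:[26,54] -> miss, prune
    N40 x:[53/3,79/3] y:[1,19] z:[15,28] -> hit [53/3,19], descend [10, 20]
      N10 x:[24,79/3] y:[3,19] z:[20,28] -> miss, prune
      N20 x:[53/3,71/3] y:[1,16] z:[15,22] -> miss, prune

Summary -> nodes [0, 2, 1, 5, 27, 21, 29, 18, 38, 7, 40, 10, 20]; box-tests=13; leaf-entries=1; first=P3

== RESULT ==
[0, 2, 1, 5, 27, 21, 29, 18, 38, 7, 40, 10, 20]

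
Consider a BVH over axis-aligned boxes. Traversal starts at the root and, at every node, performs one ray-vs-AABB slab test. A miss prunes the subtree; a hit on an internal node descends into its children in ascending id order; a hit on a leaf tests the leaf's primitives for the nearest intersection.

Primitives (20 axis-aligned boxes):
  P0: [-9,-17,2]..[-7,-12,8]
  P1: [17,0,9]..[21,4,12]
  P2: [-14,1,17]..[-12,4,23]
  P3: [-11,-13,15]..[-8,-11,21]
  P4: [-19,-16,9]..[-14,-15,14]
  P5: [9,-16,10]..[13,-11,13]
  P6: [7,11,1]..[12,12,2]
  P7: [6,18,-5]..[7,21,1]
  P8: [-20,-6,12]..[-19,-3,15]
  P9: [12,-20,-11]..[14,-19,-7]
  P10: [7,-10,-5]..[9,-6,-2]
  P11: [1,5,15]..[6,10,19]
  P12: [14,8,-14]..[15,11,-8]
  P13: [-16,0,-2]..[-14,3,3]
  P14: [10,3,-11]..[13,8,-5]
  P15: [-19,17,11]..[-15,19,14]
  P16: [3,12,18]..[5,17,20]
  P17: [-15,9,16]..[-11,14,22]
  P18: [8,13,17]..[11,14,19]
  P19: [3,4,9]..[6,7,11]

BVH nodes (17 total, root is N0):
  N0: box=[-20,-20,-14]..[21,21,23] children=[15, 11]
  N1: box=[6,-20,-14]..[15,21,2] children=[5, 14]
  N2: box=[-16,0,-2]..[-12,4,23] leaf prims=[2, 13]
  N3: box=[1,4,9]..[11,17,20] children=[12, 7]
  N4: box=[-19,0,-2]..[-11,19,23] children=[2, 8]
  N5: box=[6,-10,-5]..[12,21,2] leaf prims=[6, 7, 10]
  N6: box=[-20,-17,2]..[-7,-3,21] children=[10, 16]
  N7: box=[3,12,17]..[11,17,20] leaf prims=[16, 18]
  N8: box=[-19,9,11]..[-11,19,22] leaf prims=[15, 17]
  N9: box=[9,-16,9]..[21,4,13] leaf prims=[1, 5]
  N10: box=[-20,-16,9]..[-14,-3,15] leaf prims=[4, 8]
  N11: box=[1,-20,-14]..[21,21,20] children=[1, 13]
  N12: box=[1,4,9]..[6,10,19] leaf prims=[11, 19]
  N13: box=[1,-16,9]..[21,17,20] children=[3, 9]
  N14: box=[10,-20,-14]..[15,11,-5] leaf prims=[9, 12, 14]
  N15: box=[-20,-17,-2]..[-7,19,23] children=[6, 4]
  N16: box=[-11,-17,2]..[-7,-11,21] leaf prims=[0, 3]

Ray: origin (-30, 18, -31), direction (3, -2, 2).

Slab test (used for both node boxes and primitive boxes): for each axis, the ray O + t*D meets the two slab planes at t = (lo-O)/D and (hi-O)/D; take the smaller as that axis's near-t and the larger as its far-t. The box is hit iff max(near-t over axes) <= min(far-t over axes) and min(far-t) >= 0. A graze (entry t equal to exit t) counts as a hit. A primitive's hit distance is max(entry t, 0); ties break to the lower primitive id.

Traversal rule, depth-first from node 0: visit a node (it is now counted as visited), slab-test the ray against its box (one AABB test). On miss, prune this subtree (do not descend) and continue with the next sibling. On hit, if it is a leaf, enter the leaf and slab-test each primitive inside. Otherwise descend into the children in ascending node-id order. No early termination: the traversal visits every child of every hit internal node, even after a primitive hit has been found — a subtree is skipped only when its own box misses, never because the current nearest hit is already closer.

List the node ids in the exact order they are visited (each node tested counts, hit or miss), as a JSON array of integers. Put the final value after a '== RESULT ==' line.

Trace the traversal:
N0 x:[10/3,17] y:[-3/2,19] z:[17/2,27] -> hit [17/2,17], descend [11, 15]
  N11 x:[31/3,17] y:[-3/2,19] z:[17/2,51/2] -> hit [31/3,17], descend [1, 13]
    N1 x:[12,15] y:[-3/2,19] z:[17/2,33/2] -> hit [12,15], descend [5, 14]
      N5 x:[12,14] y:[-3/2,14] z:[13,33/2] -> hit [13,14] leaf, test {P6(miss), P7(miss), P10@t=13}
      N14 x:[40/3,15] y:[7/2,19] z:[17/2,13] -> miss, prune
    N13 x:[31/3,17] y:[1/2,17] z:[20,51/2] -> miss, prune
  N15 x:[10/3,23/3] y:[-1/2,35/2] z:[29/2,27] -> miss, prune

Visited [0, 11, 1, 5, 14, 13, 15]. Tests: 7 box, 1 leaf. Nearest: P10.

== RESULT ==
[0, 11, 1, 5, 14, 13, 15]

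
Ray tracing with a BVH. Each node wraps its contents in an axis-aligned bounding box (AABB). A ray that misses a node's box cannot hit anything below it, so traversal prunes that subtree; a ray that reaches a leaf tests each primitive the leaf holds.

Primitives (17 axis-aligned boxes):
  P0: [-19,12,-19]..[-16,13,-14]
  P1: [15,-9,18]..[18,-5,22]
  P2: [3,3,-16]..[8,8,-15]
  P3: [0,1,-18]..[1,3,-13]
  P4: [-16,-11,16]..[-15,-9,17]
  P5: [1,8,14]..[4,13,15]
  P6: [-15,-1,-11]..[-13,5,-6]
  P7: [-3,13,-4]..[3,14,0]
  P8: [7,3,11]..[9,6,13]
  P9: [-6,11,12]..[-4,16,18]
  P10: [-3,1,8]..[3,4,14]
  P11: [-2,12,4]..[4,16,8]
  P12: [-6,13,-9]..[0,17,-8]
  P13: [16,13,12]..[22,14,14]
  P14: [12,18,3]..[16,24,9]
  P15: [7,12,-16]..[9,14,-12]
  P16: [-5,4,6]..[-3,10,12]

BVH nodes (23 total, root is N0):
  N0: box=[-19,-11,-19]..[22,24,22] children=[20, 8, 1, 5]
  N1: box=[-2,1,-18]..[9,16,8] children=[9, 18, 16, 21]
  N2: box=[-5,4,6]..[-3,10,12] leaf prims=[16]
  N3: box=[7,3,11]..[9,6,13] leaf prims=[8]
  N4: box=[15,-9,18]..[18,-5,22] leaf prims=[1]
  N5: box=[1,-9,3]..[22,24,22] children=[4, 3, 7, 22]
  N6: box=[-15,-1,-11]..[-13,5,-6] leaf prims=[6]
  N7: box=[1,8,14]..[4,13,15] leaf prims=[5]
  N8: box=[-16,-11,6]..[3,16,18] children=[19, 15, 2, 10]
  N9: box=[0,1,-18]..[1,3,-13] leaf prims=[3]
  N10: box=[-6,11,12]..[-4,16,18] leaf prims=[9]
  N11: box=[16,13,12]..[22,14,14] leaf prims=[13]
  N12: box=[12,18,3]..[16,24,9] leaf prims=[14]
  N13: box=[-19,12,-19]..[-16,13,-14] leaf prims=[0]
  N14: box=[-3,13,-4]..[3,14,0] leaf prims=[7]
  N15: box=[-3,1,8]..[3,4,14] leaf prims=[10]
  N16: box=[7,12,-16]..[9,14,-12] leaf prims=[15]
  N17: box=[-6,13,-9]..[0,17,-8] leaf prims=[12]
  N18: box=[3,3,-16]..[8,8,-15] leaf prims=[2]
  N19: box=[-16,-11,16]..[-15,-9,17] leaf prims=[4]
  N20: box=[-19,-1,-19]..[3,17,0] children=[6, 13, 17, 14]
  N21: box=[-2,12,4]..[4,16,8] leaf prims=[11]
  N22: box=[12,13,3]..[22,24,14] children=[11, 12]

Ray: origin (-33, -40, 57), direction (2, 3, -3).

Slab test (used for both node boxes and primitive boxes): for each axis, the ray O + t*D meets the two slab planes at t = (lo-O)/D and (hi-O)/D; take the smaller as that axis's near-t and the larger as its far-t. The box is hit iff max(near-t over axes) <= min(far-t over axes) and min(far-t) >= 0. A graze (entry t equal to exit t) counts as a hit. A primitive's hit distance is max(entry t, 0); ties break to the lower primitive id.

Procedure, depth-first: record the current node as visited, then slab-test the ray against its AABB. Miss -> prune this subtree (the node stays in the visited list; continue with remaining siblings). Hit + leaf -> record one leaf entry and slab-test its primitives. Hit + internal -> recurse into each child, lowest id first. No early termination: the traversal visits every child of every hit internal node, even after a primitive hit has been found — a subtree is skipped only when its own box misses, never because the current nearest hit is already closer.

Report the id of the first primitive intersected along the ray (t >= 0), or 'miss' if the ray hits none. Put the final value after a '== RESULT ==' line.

Traverse from the root:
N0 x:[7,55/2] y:[29/3,64/3] z:[35/3,76/3] -> hit [35/3,64/3], descend [1, 5, 8, 20]
  N1 x:[31/2,21] y:[41/3,56/3] z:[49/3,25] -> hit [49/3,56/3], descend [9, 16, 18, 21]
    N9 x:[33/2,17] y:[41/3,43/3] z:[70/3,25] -> miss, prune
    N16 x:[20,21] y:[52/3,18] z:[23,73/3] -> miss, prune
    N18 x:[18,41/2] y:[43/3,16] z:[24,73/3] -> miss, prune
    N21 x:[31/2,37/2] y:[52/3,56/3] z:[49/3,53/3] -> hit [52/3,53/3] leaf, test {P11@t=52/3}
  N5 x:[17,55/2] y:[31/3,64/3] z:[35/3,18] -> hit [17,18], descend [3, 4, 7, 22]
    N3 x:[20,21] y:[43/3,46/3] z:[44/3,46/3] -> miss, prune
    N4 x:[24,51/2] y:[31/3,35/3] z:[35/3,13] -> miss, prune
    N7 x:[17,37/2] y:[16,53/3] z:[14,43/3] -> miss, prune
    N22 x:[45/2,55/2] y:[53/3,64/3] z:[43/3,18] -> miss, prune
  N8 x:[17/2,18] y:[29/3,56/3] z:[13,17] -> hit [13,17], descend [2, 10, 15, 19]
    N2 x:[14,15] y:[44/3,50/3] z:[15,17] -> hit [15,15] leaf, test {P16@t=15}
    N10 x:[27/2,29/2] y:[17,56/3] z:[13,15] -> miss, prune
    N15 x:[15,18] y:[41/3,44/3] z:[43/3,49/3] -> miss, prune
    N19 x:[17/2,9] y:[29/3,31/3] z:[40/3,41/3] -> miss, prune
  N20 x:[7,18] y:[13,19] z:[19,76/3] -> miss, prune

17 AABB tests over nodes [0, 1, 9, 16, 18, 21, 5, 3, 4, 7, 22, 8, 2, 10, 15, 19, 20]; 2 leaves entered; closest P16.

== RESULT ==
16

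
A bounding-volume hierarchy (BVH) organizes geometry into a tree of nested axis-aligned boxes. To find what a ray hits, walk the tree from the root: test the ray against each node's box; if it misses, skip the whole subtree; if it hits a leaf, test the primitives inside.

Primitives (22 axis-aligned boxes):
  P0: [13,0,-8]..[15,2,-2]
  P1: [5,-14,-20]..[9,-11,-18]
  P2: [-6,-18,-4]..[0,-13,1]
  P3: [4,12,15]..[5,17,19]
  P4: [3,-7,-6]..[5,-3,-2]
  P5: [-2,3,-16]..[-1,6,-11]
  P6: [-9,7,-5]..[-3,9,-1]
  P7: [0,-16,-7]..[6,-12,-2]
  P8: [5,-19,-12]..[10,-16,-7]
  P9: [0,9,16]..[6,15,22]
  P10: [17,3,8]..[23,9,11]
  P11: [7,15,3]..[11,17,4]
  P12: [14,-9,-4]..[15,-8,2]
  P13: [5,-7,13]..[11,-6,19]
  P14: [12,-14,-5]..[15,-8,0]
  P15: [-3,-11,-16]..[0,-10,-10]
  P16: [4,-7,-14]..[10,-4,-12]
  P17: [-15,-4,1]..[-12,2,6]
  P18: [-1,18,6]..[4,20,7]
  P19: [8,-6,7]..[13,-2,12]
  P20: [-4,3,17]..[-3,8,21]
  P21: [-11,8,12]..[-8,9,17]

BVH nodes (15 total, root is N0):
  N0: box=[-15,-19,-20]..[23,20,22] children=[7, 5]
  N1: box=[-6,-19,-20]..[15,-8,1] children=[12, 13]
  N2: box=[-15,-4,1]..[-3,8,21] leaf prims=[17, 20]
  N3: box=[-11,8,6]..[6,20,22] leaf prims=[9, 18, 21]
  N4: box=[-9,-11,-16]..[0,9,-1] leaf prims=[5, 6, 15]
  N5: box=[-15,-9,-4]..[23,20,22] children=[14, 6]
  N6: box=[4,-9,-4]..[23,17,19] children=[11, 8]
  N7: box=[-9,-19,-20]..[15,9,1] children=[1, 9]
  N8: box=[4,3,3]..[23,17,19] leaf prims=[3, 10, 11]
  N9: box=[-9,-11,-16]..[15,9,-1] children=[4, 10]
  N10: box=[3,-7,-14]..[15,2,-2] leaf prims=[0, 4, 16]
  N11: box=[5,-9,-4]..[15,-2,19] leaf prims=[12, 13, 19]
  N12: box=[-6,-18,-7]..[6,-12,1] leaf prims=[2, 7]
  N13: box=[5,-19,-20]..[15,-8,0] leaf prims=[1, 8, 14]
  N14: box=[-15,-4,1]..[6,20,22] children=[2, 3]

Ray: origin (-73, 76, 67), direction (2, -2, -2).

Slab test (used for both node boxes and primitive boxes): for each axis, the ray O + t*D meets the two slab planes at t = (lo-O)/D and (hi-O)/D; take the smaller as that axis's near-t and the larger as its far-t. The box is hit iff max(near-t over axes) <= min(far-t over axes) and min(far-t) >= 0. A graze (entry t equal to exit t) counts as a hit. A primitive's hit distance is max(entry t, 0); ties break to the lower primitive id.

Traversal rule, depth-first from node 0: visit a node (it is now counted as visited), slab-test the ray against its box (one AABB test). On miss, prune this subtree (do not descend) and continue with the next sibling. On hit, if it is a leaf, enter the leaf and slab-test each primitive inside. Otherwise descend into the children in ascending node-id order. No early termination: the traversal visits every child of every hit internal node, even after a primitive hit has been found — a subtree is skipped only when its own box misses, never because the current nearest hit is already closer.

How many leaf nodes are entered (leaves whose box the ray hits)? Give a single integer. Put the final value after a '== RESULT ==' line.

Trace the traversal:
N0 x:[29,48] y:[28,95/2] z:[45/2,87/2] -> hit [29,87/2], descend [5, 7]
  N5 x:[29,48] y:[28,85/2] z:[45/2,71/2] -> hit [29,71/2], descend [6, 14]
    N6 x:[77/2,48] y:[59/2,85/2] z:[24,71/2] -> miss, prune
    N14 x:[29,79/2] y:[28,40] z:[45/2,33] -> hit [29,33], descend [2, 3]
      N2 x:[29,35] y:[34,40] z:[23,33] -> miss, prune
      N3 x:[31,79/2] y:[28,34] z:[45/2,61/2] -> miss, prune
  N7 x:[32,44] y:[67/2,95/2] z:[33,87/2] -> hit [67/2,87/2], descend [1, 9]
    N1 x:[67/2,44] y:[42,95/2] z:[33,87/2] -> hit [42,87/2], descend [12, 13]
      N12 x:[67/2,79/2] y:[44,47] z:[33,37] -> miss, prune
      N13 x:[39,44] y:[42,95/2] z:[67/2,87/2] -> hit [42,87/2] leaf, test {P1(miss), P8(miss), P14(miss)}
    N9 x:[32,44] y:[67/2,87/2] z:[34,83/2] -> hit [34,83/2], descend [4, 10]
      N4 x:[32,73/2] y:[67/2,87/2] z:[34,83/2] -> hit [34,73/2] leaf, test {P5(miss), P6@t=34, P15(miss)}
      N10 x:[38,44] y:[37,83/2] z:[69/2,81/2] -> hit [38,81/2] leaf, test {P0(miss), P4(miss), P16@t=40}

13 AABB tests over nodes [0, 5, 6, 14, 2, 3, 7, 1, 12, 13, 9, 4, 10]; 3 leaves entered; closest P6.

== RESULT ==
3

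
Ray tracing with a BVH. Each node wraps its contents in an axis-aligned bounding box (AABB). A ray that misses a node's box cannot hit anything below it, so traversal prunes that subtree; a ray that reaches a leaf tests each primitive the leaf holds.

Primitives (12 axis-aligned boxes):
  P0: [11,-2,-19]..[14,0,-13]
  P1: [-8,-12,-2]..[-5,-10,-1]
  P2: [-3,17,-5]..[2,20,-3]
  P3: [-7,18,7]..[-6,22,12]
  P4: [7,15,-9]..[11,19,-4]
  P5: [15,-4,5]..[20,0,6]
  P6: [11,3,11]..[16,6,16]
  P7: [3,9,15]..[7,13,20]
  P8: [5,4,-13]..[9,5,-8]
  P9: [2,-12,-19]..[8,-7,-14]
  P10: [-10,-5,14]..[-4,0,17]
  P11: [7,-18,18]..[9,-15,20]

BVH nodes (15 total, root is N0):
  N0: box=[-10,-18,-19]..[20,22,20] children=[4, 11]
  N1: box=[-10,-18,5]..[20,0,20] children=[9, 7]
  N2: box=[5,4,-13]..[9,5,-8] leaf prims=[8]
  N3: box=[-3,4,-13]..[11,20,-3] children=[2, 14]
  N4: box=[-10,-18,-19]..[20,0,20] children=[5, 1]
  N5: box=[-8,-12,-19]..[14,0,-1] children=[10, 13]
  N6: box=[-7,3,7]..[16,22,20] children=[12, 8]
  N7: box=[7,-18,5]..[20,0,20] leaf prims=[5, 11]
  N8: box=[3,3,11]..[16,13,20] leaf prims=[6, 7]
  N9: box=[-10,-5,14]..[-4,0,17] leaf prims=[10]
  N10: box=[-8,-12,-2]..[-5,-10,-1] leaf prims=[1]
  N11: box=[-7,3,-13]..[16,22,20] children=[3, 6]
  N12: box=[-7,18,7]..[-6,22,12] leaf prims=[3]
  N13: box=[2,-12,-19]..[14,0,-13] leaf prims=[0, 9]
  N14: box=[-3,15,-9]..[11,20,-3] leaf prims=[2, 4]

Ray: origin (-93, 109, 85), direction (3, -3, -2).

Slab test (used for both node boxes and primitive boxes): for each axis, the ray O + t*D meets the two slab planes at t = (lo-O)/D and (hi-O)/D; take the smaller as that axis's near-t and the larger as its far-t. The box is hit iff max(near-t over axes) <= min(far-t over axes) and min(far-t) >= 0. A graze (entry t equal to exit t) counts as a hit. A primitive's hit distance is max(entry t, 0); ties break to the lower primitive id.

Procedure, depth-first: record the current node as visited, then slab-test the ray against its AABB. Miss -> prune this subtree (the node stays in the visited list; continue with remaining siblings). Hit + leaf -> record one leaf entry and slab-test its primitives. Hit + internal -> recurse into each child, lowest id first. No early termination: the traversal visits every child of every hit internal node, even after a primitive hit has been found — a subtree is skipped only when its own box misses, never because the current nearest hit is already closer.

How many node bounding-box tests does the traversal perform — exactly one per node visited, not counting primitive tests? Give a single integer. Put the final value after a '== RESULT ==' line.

Walk:
N0 x:[83/3,113/3] y:[29,127/3] z:[65/2,52] -> hit [65/2,113/3], descend [4, 11]
  N4 x:[83/3,113/3] y:[109/3,127/3] z:[65/2,52] -> hit [109/3,113/3], descend [1, 5]
    N1 x:[83/3,113/3] y:[109/3,127/3] z:[65/2,40] -> hit [109/3,113/3], descend [7, 9]
      N7 x:[100/3,113/3] y:[109/3,127/3] z:[65/2,40] -> hit [109/3,113/3] leaf, test {P5(miss), P11(miss)}
      N9 x:[83/3,89/3] y:[109/3,38] z:[34,71/2] -> miss, prune
    N5 x:[85/3,107/3] y:[109/3,121/3] z:[43,52] -> miss, prune
  N11 x:[86/3,109/3] y:[29,106/3] z:[65/2,49] -> hit [65/2,106/3], descend [3, 6]
    N3 x:[30,104/3] y:[89/3,35] z:[44,49] -> miss, prune
    N6 x:[86/3,109/3] y:[29,106/3] z:[65/2,39] -> hit [65/2,106/3], descend [8, 12]
      N8 x:[32,109/3] y:[32,106/3] z:[65/2,37] -> hit [65/2,106/3] leaf, test {P6@t=104/3, P7@t=65/2}
      N12 x:[86/3,29] y:[29,91/3] z:[73/2,39] -> miss, prune

Visited [0, 4, 1, 7, 9, 5, 11, 3, 6, 8, 12]. Tests: 11 box, 2 leaf. Nearest: P7.

== RESULT ==
11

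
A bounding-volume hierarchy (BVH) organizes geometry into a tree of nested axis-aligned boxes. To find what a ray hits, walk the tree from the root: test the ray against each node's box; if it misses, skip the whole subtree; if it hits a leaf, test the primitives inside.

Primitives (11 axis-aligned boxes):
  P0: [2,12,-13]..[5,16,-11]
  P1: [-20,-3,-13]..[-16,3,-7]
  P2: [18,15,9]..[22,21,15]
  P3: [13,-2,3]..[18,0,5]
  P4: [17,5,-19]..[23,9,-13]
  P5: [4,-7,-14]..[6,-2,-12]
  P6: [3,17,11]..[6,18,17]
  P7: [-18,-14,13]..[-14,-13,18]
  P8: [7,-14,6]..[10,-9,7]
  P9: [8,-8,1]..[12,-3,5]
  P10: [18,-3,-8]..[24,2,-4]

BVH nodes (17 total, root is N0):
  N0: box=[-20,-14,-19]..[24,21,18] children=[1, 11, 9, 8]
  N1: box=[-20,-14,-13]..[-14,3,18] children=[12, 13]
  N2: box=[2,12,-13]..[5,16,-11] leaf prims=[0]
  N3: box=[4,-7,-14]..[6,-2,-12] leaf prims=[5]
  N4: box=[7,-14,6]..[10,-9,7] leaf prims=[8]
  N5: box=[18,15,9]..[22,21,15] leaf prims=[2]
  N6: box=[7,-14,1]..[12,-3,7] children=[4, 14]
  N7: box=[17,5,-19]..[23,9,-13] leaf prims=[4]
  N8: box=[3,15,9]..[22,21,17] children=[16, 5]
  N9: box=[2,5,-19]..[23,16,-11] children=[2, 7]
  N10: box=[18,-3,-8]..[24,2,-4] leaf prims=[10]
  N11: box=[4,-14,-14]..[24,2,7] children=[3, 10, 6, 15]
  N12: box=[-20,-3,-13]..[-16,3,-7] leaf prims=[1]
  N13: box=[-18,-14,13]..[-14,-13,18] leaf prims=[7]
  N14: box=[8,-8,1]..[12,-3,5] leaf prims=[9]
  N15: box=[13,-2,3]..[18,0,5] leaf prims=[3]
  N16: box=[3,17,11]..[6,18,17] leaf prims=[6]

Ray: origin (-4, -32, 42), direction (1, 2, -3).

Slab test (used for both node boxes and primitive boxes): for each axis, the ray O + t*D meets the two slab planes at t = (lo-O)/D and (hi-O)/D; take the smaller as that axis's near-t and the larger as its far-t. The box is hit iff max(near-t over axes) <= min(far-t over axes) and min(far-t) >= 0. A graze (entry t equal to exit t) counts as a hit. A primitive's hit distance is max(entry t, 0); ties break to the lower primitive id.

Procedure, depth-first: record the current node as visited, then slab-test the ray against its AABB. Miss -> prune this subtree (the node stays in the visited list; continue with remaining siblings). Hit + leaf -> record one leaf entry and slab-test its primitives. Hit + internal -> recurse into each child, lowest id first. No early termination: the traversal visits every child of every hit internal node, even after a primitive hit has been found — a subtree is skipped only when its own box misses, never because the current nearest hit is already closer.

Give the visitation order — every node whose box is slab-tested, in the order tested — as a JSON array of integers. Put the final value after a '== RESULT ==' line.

Traverse from the root:
N0 x:[-16,28] y:[9,53/2] z:[8,61/3] -> hit [9,61/3], descend [1, 8, 9, 11]
  N1 x:[-16,-10] y:[9,35/2] z:[8,55/3] -> miss, prune
  N8 x:[7,26] y:[47/2,53/2] z:[25/3,11] -> miss, prune
  N9 x:[6,27] y:[37/2,24] z:[53/3,61/3] -> hit [37/2,61/3], descend [2, 7]
    N2 x:[6,9] y:[22,24] z:[53/3,55/3] -> miss, prune
    N7 x:[21,27] y:[37/2,41/2] z:[55/3,61/3] -> miss, prune
  N11 x:[8,28] y:[9,17] z:[35/3,56/3] -> hit [35/3,17], descend [3, 6, 10, 15]
    N3 x:[8,10] y:[25/2,15] z:[18,56/3] -> miss, prune
    N6 x:[11,16] y:[9,29/2] z:[35/3,41/3] -> hit [35/3,41/3], descend [4, 14]
      N4 x:[11,14] y:[9,23/2] z:[35/3,12] -> miss, prune
      N14 x:[12,16] y:[12,29/2] z:[37/3,41/3] -> hit [37/3,41/3] leaf, test {P9@t=37/3}
    N10 x:[22,28] y:[29/2,17] z:[46/3,50/3] -> miss, prune
    N15 x:[17,22] y:[15,16] z:[37/3,13] -> miss, prune

order=[0, 1, 8, 9, 2, 7, 11, 3, 6, 4, 14, 10, 15]  |boxes|=13  |leaves|=1  hit=P9

== RESULT ==
[0, 1, 8, 9, 2, 7, 11, 3, 6, 4, 14, 10, 15]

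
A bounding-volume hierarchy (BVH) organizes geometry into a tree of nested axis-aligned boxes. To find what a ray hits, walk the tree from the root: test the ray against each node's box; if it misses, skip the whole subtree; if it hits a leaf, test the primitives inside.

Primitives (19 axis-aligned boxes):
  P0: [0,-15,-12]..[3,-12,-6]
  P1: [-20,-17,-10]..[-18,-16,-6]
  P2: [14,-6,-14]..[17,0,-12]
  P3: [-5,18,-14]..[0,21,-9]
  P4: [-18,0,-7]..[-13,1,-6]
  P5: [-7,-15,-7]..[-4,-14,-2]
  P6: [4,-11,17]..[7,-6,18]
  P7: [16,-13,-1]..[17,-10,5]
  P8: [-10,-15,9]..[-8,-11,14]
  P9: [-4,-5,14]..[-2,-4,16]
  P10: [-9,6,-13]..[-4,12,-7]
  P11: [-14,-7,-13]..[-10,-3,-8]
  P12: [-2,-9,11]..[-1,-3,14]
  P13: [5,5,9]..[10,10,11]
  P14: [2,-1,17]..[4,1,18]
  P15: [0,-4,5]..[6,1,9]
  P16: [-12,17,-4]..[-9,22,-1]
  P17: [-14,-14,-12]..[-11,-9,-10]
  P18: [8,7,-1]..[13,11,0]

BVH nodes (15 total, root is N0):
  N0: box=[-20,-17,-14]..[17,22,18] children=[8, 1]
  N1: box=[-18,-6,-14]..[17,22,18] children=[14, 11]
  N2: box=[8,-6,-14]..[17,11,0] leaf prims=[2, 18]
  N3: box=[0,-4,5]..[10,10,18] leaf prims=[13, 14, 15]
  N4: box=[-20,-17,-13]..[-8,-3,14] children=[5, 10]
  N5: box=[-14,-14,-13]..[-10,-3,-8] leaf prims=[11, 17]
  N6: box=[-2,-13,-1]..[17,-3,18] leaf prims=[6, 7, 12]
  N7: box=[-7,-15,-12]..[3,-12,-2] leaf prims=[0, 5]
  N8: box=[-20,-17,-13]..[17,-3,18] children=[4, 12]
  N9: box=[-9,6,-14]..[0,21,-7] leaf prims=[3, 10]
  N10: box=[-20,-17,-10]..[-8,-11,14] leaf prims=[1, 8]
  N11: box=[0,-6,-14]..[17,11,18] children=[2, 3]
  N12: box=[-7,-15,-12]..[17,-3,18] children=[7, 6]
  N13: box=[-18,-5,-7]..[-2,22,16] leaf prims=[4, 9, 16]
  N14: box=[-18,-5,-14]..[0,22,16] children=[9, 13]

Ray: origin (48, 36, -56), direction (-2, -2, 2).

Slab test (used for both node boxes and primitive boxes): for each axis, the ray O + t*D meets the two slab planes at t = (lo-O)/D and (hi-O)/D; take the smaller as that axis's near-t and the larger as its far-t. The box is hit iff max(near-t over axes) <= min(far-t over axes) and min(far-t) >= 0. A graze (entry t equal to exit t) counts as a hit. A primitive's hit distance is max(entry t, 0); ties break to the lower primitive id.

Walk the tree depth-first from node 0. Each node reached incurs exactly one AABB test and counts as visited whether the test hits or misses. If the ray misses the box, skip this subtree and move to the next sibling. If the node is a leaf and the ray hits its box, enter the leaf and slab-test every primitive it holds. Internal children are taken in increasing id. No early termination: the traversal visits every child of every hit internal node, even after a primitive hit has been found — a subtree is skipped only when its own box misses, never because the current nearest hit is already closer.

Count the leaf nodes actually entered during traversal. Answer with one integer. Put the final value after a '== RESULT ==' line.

Trace the traversal:
N0 x:[31/2,34] y:[7,53/2] z:[21,37] -> hit [21,53/2], descend [1, 8]
  N1 x:[31/2,33] y:[7,21] z:[21,37] -> hit [21,21], descend [11, 14]
    N11 x:[31/2,24] y:[25/2,21] z:[21,37] -> hit [21,21], descend [2, 3]
      N2 x:[31/2,20] y:[25/2,21] z:[21,28] -> miss, prune
      N3 x:[19,24] y:[13,20] z:[61/2,37] -> miss, prune
    N14 x:[24,33] y:[7,41/2] z:[21,36] -> miss, prune
  N8 x:[31/2,34] y:[39/2,53/2] z:[43/2,37] -> hit [43/2,53/2], descend [4, 12]
    N4 x:[28,34] y:[39/2,53/2] z:[43/2,35] -> miss, prune
    N12 x:[31/2,55/2] y:[39/2,51/2] z:[22,37] -> hit [22,51/2], descend [6, 7]
      N6 x:[31/2,25] y:[39/2,49/2] z:[55/2,37] -> miss, prune
      N7 x:[45/2,55/2] y:[24,51/2] z:[22,27] -> hit [24,51/2] leaf, test {P0@t=24, P5(miss)}

order=[0, 1, 11, 2, 3, 14, 8, 4, 12, 6, 7]  |boxes|=11  |leaves|=1  hit=P0

== RESULT ==
1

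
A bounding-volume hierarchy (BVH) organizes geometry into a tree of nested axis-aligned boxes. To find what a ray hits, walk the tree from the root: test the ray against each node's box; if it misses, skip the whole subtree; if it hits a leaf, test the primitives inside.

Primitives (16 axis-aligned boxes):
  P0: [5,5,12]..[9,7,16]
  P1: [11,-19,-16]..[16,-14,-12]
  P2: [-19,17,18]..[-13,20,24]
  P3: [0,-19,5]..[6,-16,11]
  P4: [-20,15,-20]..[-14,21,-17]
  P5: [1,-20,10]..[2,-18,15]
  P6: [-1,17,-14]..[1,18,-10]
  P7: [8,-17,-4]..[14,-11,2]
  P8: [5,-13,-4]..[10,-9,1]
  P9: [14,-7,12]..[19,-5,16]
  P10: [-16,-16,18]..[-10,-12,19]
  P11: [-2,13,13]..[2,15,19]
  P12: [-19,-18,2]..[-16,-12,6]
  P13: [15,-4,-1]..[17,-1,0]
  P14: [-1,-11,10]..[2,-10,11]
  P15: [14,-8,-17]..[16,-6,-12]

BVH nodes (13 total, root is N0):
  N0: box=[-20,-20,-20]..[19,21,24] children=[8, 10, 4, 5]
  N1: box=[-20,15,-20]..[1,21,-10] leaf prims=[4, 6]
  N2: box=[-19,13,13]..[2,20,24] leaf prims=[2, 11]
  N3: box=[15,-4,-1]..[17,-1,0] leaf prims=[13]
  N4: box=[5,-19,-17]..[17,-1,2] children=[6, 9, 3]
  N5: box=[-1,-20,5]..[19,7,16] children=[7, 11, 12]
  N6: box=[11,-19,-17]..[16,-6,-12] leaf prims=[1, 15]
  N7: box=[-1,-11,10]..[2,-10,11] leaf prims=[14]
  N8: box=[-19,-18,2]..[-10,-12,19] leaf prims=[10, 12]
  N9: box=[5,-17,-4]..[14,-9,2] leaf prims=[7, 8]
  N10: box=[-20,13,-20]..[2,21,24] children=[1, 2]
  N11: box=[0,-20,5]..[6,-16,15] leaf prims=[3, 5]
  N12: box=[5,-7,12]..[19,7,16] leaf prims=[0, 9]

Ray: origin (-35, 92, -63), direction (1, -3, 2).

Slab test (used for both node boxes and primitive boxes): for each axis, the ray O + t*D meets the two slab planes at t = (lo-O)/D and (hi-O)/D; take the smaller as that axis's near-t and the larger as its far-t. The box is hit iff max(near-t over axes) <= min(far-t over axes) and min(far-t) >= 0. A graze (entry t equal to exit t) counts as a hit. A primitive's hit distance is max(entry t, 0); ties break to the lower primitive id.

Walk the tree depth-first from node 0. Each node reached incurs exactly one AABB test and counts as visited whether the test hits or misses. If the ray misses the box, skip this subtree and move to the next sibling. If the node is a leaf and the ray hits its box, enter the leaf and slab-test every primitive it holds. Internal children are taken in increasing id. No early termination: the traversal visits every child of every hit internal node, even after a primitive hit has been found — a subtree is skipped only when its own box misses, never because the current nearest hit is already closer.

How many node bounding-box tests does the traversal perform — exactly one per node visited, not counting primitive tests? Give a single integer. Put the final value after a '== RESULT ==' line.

Trace the traversal:
N0 x:[15,54] y:[71/3,112/3] z:[43/2,87/2] -> hit [71/3,112/3], descend [4, 5, 8, 10]
  N4 x:[40,52] y:[31,37] z:[23,65/2] -> miss, prune
  N5 x:[34,54] y:[85/3,112/3] z:[34,79/2] -> hit [34,112/3], descend [7, 11, 12]
    N7 x:[34,37] y:[34,103/3] z:[73/2,37] -> miss, prune
    N11 x:[35,41] y:[36,112/3] z:[34,39] -> hit [36,112/3] leaf, test {P3@t=36, P5@t=110/3}
    N12 x:[40,54] y:[85/3,33] z:[75/2,79/2] -> miss, prune
  N8 x:[16,25] y:[104/3,110/3] z:[65/2,41] -> miss, prune
  N10 x:[15,37] y:[71/3,79/3] z:[43/2,87/2] -> hit [71/3,79/3], descend [1, 2]
    N1 x:[15,36] y:[71/3,77/3] z:[43/2,53/2] -> hit [71/3,77/3] leaf, test {P4(miss), P6(miss)}
    N2 x:[16,37] y:[24,79/3] z:[38,87/2] -> miss, prune

Summary -> nodes [0, 4, 5, 7, 11, 12, 8, 10, 1, 2]; box-tests=10; leaf-entries=2; first=P3

== RESULT ==
10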